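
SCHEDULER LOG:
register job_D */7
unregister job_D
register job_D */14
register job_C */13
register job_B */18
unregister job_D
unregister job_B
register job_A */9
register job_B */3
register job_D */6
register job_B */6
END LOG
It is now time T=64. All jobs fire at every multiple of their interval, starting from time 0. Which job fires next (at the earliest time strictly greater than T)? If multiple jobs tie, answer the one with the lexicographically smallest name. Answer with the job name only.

Answer: job_C

Derivation:
Op 1: register job_D */7 -> active={job_D:*/7}
Op 2: unregister job_D -> active={}
Op 3: register job_D */14 -> active={job_D:*/14}
Op 4: register job_C */13 -> active={job_C:*/13, job_D:*/14}
Op 5: register job_B */18 -> active={job_B:*/18, job_C:*/13, job_D:*/14}
Op 6: unregister job_D -> active={job_B:*/18, job_C:*/13}
Op 7: unregister job_B -> active={job_C:*/13}
Op 8: register job_A */9 -> active={job_A:*/9, job_C:*/13}
Op 9: register job_B */3 -> active={job_A:*/9, job_B:*/3, job_C:*/13}
Op 10: register job_D */6 -> active={job_A:*/9, job_B:*/3, job_C:*/13, job_D:*/6}
Op 11: register job_B */6 -> active={job_A:*/9, job_B:*/6, job_C:*/13, job_D:*/6}
  job_A: interval 9, next fire after T=64 is 72
  job_B: interval 6, next fire after T=64 is 66
  job_C: interval 13, next fire after T=64 is 65
  job_D: interval 6, next fire after T=64 is 66
Earliest = 65, winner (lex tiebreak) = job_C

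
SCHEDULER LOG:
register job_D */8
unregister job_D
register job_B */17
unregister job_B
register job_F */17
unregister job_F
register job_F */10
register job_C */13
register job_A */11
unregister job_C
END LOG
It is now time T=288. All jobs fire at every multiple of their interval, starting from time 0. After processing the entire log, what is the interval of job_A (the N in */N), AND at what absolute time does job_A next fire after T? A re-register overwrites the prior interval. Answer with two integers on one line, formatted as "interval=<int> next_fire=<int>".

Op 1: register job_D */8 -> active={job_D:*/8}
Op 2: unregister job_D -> active={}
Op 3: register job_B */17 -> active={job_B:*/17}
Op 4: unregister job_B -> active={}
Op 5: register job_F */17 -> active={job_F:*/17}
Op 6: unregister job_F -> active={}
Op 7: register job_F */10 -> active={job_F:*/10}
Op 8: register job_C */13 -> active={job_C:*/13, job_F:*/10}
Op 9: register job_A */11 -> active={job_A:*/11, job_C:*/13, job_F:*/10}
Op 10: unregister job_C -> active={job_A:*/11, job_F:*/10}
Final interval of job_A = 11
Next fire of job_A after T=288: (288//11+1)*11 = 297

Answer: interval=11 next_fire=297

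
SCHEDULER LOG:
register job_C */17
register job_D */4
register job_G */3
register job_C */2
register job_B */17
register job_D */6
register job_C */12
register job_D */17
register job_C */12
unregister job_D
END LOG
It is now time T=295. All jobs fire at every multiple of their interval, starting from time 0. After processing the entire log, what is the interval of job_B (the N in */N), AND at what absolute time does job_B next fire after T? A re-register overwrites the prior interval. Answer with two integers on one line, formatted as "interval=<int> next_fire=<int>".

Answer: interval=17 next_fire=306

Derivation:
Op 1: register job_C */17 -> active={job_C:*/17}
Op 2: register job_D */4 -> active={job_C:*/17, job_D:*/4}
Op 3: register job_G */3 -> active={job_C:*/17, job_D:*/4, job_G:*/3}
Op 4: register job_C */2 -> active={job_C:*/2, job_D:*/4, job_G:*/3}
Op 5: register job_B */17 -> active={job_B:*/17, job_C:*/2, job_D:*/4, job_G:*/3}
Op 6: register job_D */6 -> active={job_B:*/17, job_C:*/2, job_D:*/6, job_G:*/3}
Op 7: register job_C */12 -> active={job_B:*/17, job_C:*/12, job_D:*/6, job_G:*/3}
Op 8: register job_D */17 -> active={job_B:*/17, job_C:*/12, job_D:*/17, job_G:*/3}
Op 9: register job_C */12 -> active={job_B:*/17, job_C:*/12, job_D:*/17, job_G:*/3}
Op 10: unregister job_D -> active={job_B:*/17, job_C:*/12, job_G:*/3}
Final interval of job_B = 17
Next fire of job_B after T=295: (295//17+1)*17 = 306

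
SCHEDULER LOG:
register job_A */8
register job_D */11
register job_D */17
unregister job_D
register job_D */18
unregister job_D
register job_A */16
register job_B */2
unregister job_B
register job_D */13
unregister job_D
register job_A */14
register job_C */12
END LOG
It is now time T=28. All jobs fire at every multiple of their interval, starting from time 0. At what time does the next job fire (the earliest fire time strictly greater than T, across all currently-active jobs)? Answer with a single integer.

Op 1: register job_A */8 -> active={job_A:*/8}
Op 2: register job_D */11 -> active={job_A:*/8, job_D:*/11}
Op 3: register job_D */17 -> active={job_A:*/8, job_D:*/17}
Op 4: unregister job_D -> active={job_A:*/8}
Op 5: register job_D */18 -> active={job_A:*/8, job_D:*/18}
Op 6: unregister job_D -> active={job_A:*/8}
Op 7: register job_A */16 -> active={job_A:*/16}
Op 8: register job_B */2 -> active={job_A:*/16, job_B:*/2}
Op 9: unregister job_B -> active={job_A:*/16}
Op 10: register job_D */13 -> active={job_A:*/16, job_D:*/13}
Op 11: unregister job_D -> active={job_A:*/16}
Op 12: register job_A */14 -> active={job_A:*/14}
Op 13: register job_C */12 -> active={job_A:*/14, job_C:*/12}
  job_A: interval 14, next fire after T=28 is 42
  job_C: interval 12, next fire after T=28 is 36
Earliest fire time = 36 (job job_C)

Answer: 36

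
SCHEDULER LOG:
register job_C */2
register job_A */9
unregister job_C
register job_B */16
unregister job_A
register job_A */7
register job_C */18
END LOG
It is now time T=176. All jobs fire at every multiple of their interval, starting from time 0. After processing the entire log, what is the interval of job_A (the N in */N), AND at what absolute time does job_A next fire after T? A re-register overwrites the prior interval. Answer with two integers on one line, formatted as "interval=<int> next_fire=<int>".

Op 1: register job_C */2 -> active={job_C:*/2}
Op 2: register job_A */9 -> active={job_A:*/9, job_C:*/2}
Op 3: unregister job_C -> active={job_A:*/9}
Op 4: register job_B */16 -> active={job_A:*/9, job_B:*/16}
Op 5: unregister job_A -> active={job_B:*/16}
Op 6: register job_A */7 -> active={job_A:*/7, job_B:*/16}
Op 7: register job_C */18 -> active={job_A:*/7, job_B:*/16, job_C:*/18}
Final interval of job_A = 7
Next fire of job_A after T=176: (176//7+1)*7 = 182

Answer: interval=7 next_fire=182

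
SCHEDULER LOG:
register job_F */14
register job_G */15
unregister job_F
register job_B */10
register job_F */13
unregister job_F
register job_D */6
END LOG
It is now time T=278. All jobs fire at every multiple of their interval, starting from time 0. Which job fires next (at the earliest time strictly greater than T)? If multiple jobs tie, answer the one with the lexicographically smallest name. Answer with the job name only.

Answer: job_B

Derivation:
Op 1: register job_F */14 -> active={job_F:*/14}
Op 2: register job_G */15 -> active={job_F:*/14, job_G:*/15}
Op 3: unregister job_F -> active={job_G:*/15}
Op 4: register job_B */10 -> active={job_B:*/10, job_G:*/15}
Op 5: register job_F */13 -> active={job_B:*/10, job_F:*/13, job_G:*/15}
Op 6: unregister job_F -> active={job_B:*/10, job_G:*/15}
Op 7: register job_D */6 -> active={job_B:*/10, job_D:*/6, job_G:*/15}
  job_B: interval 10, next fire after T=278 is 280
  job_D: interval 6, next fire after T=278 is 282
  job_G: interval 15, next fire after T=278 is 285
Earliest = 280, winner (lex tiebreak) = job_B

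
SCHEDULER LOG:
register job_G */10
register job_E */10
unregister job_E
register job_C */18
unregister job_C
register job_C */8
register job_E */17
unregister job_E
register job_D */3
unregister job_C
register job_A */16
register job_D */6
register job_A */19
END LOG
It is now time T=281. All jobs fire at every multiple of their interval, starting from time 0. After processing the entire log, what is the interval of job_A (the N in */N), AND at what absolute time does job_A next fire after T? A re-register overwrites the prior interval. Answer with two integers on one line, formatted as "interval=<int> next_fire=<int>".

Answer: interval=19 next_fire=285

Derivation:
Op 1: register job_G */10 -> active={job_G:*/10}
Op 2: register job_E */10 -> active={job_E:*/10, job_G:*/10}
Op 3: unregister job_E -> active={job_G:*/10}
Op 4: register job_C */18 -> active={job_C:*/18, job_G:*/10}
Op 5: unregister job_C -> active={job_G:*/10}
Op 6: register job_C */8 -> active={job_C:*/8, job_G:*/10}
Op 7: register job_E */17 -> active={job_C:*/8, job_E:*/17, job_G:*/10}
Op 8: unregister job_E -> active={job_C:*/8, job_G:*/10}
Op 9: register job_D */3 -> active={job_C:*/8, job_D:*/3, job_G:*/10}
Op 10: unregister job_C -> active={job_D:*/3, job_G:*/10}
Op 11: register job_A */16 -> active={job_A:*/16, job_D:*/3, job_G:*/10}
Op 12: register job_D */6 -> active={job_A:*/16, job_D:*/6, job_G:*/10}
Op 13: register job_A */19 -> active={job_A:*/19, job_D:*/6, job_G:*/10}
Final interval of job_A = 19
Next fire of job_A after T=281: (281//19+1)*19 = 285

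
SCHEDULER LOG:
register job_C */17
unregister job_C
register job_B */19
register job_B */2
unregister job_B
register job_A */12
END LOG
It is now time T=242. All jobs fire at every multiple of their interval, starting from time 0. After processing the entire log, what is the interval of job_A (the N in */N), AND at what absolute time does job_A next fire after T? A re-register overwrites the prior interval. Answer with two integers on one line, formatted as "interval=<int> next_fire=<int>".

Answer: interval=12 next_fire=252

Derivation:
Op 1: register job_C */17 -> active={job_C:*/17}
Op 2: unregister job_C -> active={}
Op 3: register job_B */19 -> active={job_B:*/19}
Op 4: register job_B */2 -> active={job_B:*/2}
Op 5: unregister job_B -> active={}
Op 6: register job_A */12 -> active={job_A:*/12}
Final interval of job_A = 12
Next fire of job_A after T=242: (242//12+1)*12 = 252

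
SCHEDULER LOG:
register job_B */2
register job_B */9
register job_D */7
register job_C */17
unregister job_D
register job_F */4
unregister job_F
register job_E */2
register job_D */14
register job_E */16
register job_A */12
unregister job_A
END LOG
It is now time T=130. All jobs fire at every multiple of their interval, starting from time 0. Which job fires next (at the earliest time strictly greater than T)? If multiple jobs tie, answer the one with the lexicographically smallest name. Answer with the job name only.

Op 1: register job_B */2 -> active={job_B:*/2}
Op 2: register job_B */9 -> active={job_B:*/9}
Op 3: register job_D */7 -> active={job_B:*/9, job_D:*/7}
Op 4: register job_C */17 -> active={job_B:*/9, job_C:*/17, job_D:*/7}
Op 5: unregister job_D -> active={job_B:*/9, job_C:*/17}
Op 6: register job_F */4 -> active={job_B:*/9, job_C:*/17, job_F:*/4}
Op 7: unregister job_F -> active={job_B:*/9, job_C:*/17}
Op 8: register job_E */2 -> active={job_B:*/9, job_C:*/17, job_E:*/2}
Op 9: register job_D */14 -> active={job_B:*/9, job_C:*/17, job_D:*/14, job_E:*/2}
Op 10: register job_E */16 -> active={job_B:*/9, job_C:*/17, job_D:*/14, job_E:*/16}
Op 11: register job_A */12 -> active={job_A:*/12, job_B:*/9, job_C:*/17, job_D:*/14, job_E:*/16}
Op 12: unregister job_A -> active={job_B:*/9, job_C:*/17, job_D:*/14, job_E:*/16}
  job_B: interval 9, next fire after T=130 is 135
  job_C: interval 17, next fire after T=130 is 136
  job_D: interval 14, next fire after T=130 is 140
  job_E: interval 16, next fire after T=130 is 144
Earliest = 135, winner (lex tiebreak) = job_B

Answer: job_B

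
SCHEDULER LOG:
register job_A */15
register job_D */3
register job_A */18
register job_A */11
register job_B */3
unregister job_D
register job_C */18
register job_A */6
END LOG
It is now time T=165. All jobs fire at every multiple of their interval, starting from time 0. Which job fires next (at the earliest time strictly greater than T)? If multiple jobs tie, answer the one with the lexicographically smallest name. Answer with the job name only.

Op 1: register job_A */15 -> active={job_A:*/15}
Op 2: register job_D */3 -> active={job_A:*/15, job_D:*/3}
Op 3: register job_A */18 -> active={job_A:*/18, job_D:*/3}
Op 4: register job_A */11 -> active={job_A:*/11, job_D:*/3}
Op 5: register job_B */3 -> active={job_A:*/11, job_B:*/3, job_D:*/3}
Op 6: unregister job_D -> active={job_A:*/11, job_B:*/3}
Op 7: register job_C */18 -> active={job_A:*/11, job_B:*/3, job_C:*/18}
Op 8: register job_A */6 -> active={job_A:*/6, job_B:*/3, job_C:*/18}
  job_A: interval 6, next fire after T=165 is 168
  job_B: interval 3, next fire after T=165 is 168
  job_C: interval 18, next fire after T=165 is 180
Earliest = 168, winner (lex tiebreak) = job_A

Answer: job_A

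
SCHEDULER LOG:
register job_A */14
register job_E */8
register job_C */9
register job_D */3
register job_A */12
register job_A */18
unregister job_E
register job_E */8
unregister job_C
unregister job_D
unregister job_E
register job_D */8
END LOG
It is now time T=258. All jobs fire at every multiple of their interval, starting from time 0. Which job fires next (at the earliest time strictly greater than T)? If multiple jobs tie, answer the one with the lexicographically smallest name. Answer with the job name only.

Op 1: register job_A */14 -> active={job_A:*/14}
Op 2: register job_E */8 -> active={job_A:*/14, job_E:*/8}
Op 3: register job_C */9 -> active={job_A:*/14, job_C:*/9, job_E:*/8}
Op 4: register job_D */3 -> active={job_A:*/14, job_C:*/9, job_D:*/3, job_E:*/8}
Op 5: register job_A */12 -> active={job_A:*/12, job_C:*/9, job_D:*/3, job_E:*/8}
Op 6: register job_A */18 -> active={job_A:*/18, job_C:*/9, job_D:*/3, job_E:*/8}
Op 7: unregister job_E -> active={job_A:*/18, job_C:*/9, job_D:*/3}
Op 8: register job_E */8 -> active={job_A:*/18, job_C:*/9, job_D:*/3, job_E:*/8}
Op 9: unregister job_C -> active={job_A:*/18, job_D:*/3, job_E:*/8}
Op 10: unregister job_D -> active={job_A:*/18, job_E:*/8}
Op 11: unregister job_E -> active={job_A:*/18}
Op 12: register job_D */8 -> active={job_A:*/18, job_D:*/8}
  job_A: interval 18, next fire after T=258 is 270
  job_D: interval 8, next fire after T=258 is 264
Earliest = 264, winner (lex tiebreak) = job_D

Answer: job_D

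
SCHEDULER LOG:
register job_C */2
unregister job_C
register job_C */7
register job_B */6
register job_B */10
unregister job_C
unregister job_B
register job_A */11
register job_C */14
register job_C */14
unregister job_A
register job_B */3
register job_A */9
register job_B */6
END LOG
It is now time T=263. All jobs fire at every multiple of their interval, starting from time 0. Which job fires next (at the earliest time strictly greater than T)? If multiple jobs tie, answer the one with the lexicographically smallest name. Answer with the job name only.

Answer: job_B

Derivation:
Op 1: register job_C */2 -> active={job_C:*/2}
Op 2: unregister job_C -> active={}
Op 3: register job_C */7 -> active={job_C:*/7}
Op 4: register job_B */6 -> active={job_B:*/6, job_C:*/7}
Op 5: register job_B */10 -> active={job_B:*/10, job_C:*/7}
Op 6: unregister job_C -> active={job_B:*/10}
Op 7: unregister job_B -> active={}
Op 8: register job_A */11 -> active={job_A:*/11}
Op 9: register job_C */14 -> active={job_A:*/11, job_C:*/14}
Op 10: register job_C */14 -> active={job_A:*/11, job_C:*/14}
Op 11: unregister job_A -> active={job_C:*/14}
Op 12: register job_B */3 -> active={job_B:*/3, job_C:*/14}
Op 13: register job_A */9 -> active={job_A:*/9, job_B:*/3, job_C:*/14}
Op 14: register job_B */6 -> active={job_A:*/9, job_B:*/6, job_C:*/14}
  job_A: interval 9, next fire after T=263 is 270
  job_B: interval 6, next fire after T=263 is 264
  job_C: interval 14, next fire after T=263 is 266
Earliest = 264, winner (lex tiebreak) = job_B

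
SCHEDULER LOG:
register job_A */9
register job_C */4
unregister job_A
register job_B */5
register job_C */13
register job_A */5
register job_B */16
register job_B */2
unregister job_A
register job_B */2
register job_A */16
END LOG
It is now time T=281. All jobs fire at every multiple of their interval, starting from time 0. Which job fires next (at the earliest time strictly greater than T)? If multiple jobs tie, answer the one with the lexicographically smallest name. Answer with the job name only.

Answer: job_B

Derivation:
Op 1: register job_A */9 -> active={job_A:*/9}
Op 2: register job_C */4 -> active={job_A:*/9, job_C:*/4}
Op 3: unregister job_A -> active={job_C:*/4}
Op 4: register job_B */5 -> active={job_B:*/5, job_C:*/4}
Op 5: register job_C */13 -> active={job_B:*/5, job_C:*/13}
Op 6: register job_A */5 -> active={job_A:*/5, job_B:*/5, job_C:*/13}
Op 7: register job_B */16 -> active={job_A:*/5, job_B:*/16, job_C:*/13}
Op 8: register job_B */2 -> active={job_A:*/5, job_B:*/2, job_C:*/13}
Op 9: unregister job_A -> active={job_B:*/2, job_C:*/13}
Op 10: register job_B */2 -> active={job_B:*/2, job_C:*/13}
Op 11: register job_A */16 -> active={job_A:*/16, job_B:*/2, job_C:*/13}
  job_A: interval 16, next fire after T=281 is 288
  job_B: interval 2, next fire after T=281 is 282
  job_C: interval 13, next fire after T=281 is 286
Earliest = 282, winner (lex tiebreak) = job_B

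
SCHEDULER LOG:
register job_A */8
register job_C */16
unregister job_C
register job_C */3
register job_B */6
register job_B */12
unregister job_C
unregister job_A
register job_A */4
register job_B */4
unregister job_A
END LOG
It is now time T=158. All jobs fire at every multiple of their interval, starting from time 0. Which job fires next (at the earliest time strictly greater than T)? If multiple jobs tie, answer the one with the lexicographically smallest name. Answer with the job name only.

Op 1: register job_A */8 -> active={job_A:*/8}
Op 2: register job_C */16 -> active={job_A:*/8, job_C:*/16}
Op 3: unregister job_C -> active={job_A:*/8}
Op 4: register job_C */3 -> active={job_A:*/8, job_C:*/3}
Op 5: register job_B */6 -> active={job_A:*/8, job_B:*/6, job_C:*/3}
Op 6: register job_B */12 -> active={job_A:*/8, job_B:*/12, job_C:*/3}
Op 7: unregister job_C -> active={job_A:*/8, job_B:*/12}
Op 8: unregister job_A -> active={job_B:*/12}
Op 9: register job_A */4 -> active={job_A:*/4, job_B:*/12}
Op 10: register job_B */4 -> active={job_A:*/4, job_B:*/4}
Op 11: unregister job_A -> active={job_B:*/4}
  job_B: interval 4, next fire after T=158 is 160
Earliest = 160, winner (lex tiebreak) = job_B

Answer: job_B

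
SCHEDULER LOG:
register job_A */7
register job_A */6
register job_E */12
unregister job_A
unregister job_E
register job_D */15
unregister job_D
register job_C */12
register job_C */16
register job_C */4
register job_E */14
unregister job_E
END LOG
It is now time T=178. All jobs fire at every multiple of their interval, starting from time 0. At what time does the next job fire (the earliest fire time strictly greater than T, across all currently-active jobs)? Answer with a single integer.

Answer: 180

Derivation:
Op 1: register job_A */7 -> active={job_A:*/7}
Op 2: register job_A */6 -> active={job_A:*/6}
Op 3: register job_E */12 -> active={job_A:*/6, job_E:*/12}
Op 4: unregister job_A -> active={job_E:*/12}
Op 5: unregister job_E -> active={}
Op 6: register job_D */15 -> active={job_D:*/15}
Op 7: unregister job_D -> active={}
Op 8: register job_C */12 -> active={job_C:*/12}
Op 9: register job_C */16 -> active={job_C:*/16}
Op 10: register job_C */4 -> active={job_C:*/4}
Op 11: register job_E */14 -> active={job_C:*/4, job_E:*/14}
Op 12: unregister job_E -> active={job_C:*/4}
  job_C: interval 4, next fire after T=178 is 180
Earliest fire time = 180 (job job_C)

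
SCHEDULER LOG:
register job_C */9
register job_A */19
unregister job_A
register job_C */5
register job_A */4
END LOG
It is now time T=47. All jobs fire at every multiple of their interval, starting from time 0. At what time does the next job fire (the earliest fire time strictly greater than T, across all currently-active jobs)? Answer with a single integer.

Op 1: register job_C */9 -> active={job_C:*/9}
Op 2: register job_A */19 -> active={job_A:*/19, job_C:*/9}
Op 3: unregister job_A -> active={job_C:*/9}
Op 4: register job_C */5 -> active={job_C:*/5}
Op 5: register job_A */4 -> active={job_A:*/4, job_C:*/5}
  job_A: interval 4, next fire after T=47 is 48
  job_C: interval 5, next fire after T=47 is 50
Earliest fire time = 48 (job job_A)

Answer: 48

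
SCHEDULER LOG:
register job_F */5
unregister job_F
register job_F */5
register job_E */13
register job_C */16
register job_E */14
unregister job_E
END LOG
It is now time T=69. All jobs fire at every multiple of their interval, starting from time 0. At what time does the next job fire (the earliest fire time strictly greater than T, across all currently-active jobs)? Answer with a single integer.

Op 1: register job_F */5 -> active={job_F:*/5}
Op 2: unregister job_F -> active={}
Op 3: register job_F */5 -> active={job_F:*/5}
Op 4: register job_E */13 -> active={job_E:*/13, job_F:*/5}
Op 5: register job_C */16 -> active={job_C:*/16, job_E:*/13, job_F:*/5}
Op 6: register job_E */14 -> active={job_C:*/16, job_E:*/14, job_F:*/5}
Op 7: unregister job_E -> active={job_C:*/16, job_F:*/5}
  job_C: interval 16, next fire after T=69 is 80
  job_F: interval 5, next fire after T=69 is 70
Earliest fire time = 70 (job job_F)

Answer: 70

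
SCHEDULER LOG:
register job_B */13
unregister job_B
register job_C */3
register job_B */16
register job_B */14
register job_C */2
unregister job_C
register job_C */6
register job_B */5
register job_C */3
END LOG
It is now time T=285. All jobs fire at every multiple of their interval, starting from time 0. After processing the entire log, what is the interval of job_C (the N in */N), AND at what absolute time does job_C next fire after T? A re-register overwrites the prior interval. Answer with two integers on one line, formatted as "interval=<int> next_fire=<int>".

Op 1: register job_B */13 -> active={job_B:*/13}
Op 2: unregister job_B -> active={}
Op 3: register job_C */3 -> active={job_C:*/3}
Op 4: register job_B */16 -> active={job_B:*/16, job_C:*/3}
Op 5: register job_B */14 -> active={job_B:*/14, job_C:*/3}
Op 6: register job_C */2 -> active={job_B:*/14, job_C:*/2}
Op 7: unregister job_C -> active={job_B:*/14}
Op 8: register job_C */6 -> active={job_B:*/14, job_C:*/6}
Op 9: register job_B */5 -> active={job_B:*/5, job_C:*/6}
Op 10: register job_C */3 -> active={job_B:*/5, job_C:*/3}
Final interval of job_C = 3
Next fire of job_C after T=285: (285//3+1)*3 = 288

Answer: interval=3 next_fire=288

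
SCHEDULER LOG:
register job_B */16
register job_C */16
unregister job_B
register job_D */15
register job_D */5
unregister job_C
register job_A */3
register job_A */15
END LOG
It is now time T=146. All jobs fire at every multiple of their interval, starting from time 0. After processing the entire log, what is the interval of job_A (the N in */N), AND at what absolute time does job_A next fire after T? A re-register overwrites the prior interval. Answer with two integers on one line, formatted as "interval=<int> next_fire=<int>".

Answer: interval=15 next_fire=150

Derivation:
Op 1: register job_B */16 -> active={job_B:*/16}
Op 2: register job_C */16 -> active={job_B:*/16, job_C:*/16}
Op 3: unregister job_B -> active={job_C:*/16}
Op 4: register job_D */15 -> active={job_C:*/16, job_D:*/15}
Op 5: register job_D */5 -> active={job_C:*/16, job_D:*/5}
Op 6: unregister job_C -> active={job_D:*/5}
Op 7: register job_A */3 -> active={job_A:*/3, job_D:*/5}
Op 8: register job_A */15 -> active={job_A:*/15, job_D:*/5}
Final interval of job_A = 15
Next fire of job_A after T=146: (146//15+1)*15 = 150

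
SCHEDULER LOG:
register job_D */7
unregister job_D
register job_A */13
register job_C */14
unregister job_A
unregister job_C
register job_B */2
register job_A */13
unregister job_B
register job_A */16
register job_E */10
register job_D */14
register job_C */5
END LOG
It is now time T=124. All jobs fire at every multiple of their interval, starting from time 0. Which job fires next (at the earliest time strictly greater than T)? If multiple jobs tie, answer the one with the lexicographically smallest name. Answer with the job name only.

Answer: job_C

Derivation:
Op 1: register job_D */7 -> active={job_D:*/7}
Op 2: unregister job_D -> active={}
Op 3: register job_A */13 -> active={job_A:*/13}
Op 4: register job_C */14 -> active={job_A:*/13, job_C:*/14}
Op 5: unregister job_A -> active={job_C:*/14}
Op 6: unregister job_C -> active={}
Op 7: register job_B */2 -> active={job_B:*/2}
Op 8: register job_A */13 -> active={job_A:*/13, job_B:*/2}
Op 9: unregister job_B -> active={job_A:*/13}
Op 10: register job_A */16 -> active={job_A:*/16}
Op 11: register job_E */10 -> active={job_A:*/16, job_E:*/10}
Op 12: register job_D */14 -> active={job_A:*/16, job_D:*/14, job_E:*/10}
Op 13: register job_C */5 -> active={job_A:*/16, job_C:*/5, job_D:*/14, job_E:*/10}
  job_A: interval 16, next fire after T=124 is 128
  job_C: interval 5, next fire after T=124 is 125
  job_D: interval 14, next fire after T=124 is 126
  job_E: interval 10, next fire after T=124 is 130
Earliest = 125, winner (lex tiebreak) = job_C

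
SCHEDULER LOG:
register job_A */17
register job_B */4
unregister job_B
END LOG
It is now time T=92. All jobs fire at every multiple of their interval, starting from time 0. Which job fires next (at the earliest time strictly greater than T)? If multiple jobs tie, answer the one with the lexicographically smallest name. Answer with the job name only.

Op 1: register job_A */17 -> active={job_A:*/17}
Op 2: register job_B */4 -> active={job_A:*/17, job_B:*/4}
Op 3: unregister job_B -> active={job_A:*/17}
  job_A: interval 17, next fire after T=92 is 102
Earliest = 102, winner (lex tiebreak) = job_A

Answer: job_A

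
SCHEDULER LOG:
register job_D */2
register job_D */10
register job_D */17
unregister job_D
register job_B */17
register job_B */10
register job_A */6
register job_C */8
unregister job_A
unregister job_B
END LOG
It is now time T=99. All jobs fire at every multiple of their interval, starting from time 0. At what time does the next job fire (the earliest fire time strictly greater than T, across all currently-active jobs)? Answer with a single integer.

Answer: 104

Derivation:
Op 1: register job_D */2 -> active={job_D:*/2}
Op 2: register job_D */10 -> active={job_D:*/10}
Op 3: register job_D */17 -> active={job_D:*/17}
Op 4: unregister job_D -> active={}
Op 5: register job_B */17 -> active={job_B:*/17}
Op 6: register job_B */10 -> active={job_B:*/10}
Op 7: register job_A */6 -> active={job_A:*/6, job_B:*/10}
Op 8: register job_C */8 -> active={job_A:*/6, job_B:*/10, job_C:*/8}
Op 9: unregister job_A -> active={job_B:*/10, job_C:*/8}
Op 10: unregister job_B -> active={job_C:*/8}
  job_C: interval 8, next fire after T=99 is 104
Earliest fire time = 104 (job job_C)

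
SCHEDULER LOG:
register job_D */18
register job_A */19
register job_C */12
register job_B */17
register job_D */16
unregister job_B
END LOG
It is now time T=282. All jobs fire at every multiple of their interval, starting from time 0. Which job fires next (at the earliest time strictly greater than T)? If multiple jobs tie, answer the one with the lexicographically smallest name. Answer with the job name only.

Answer: job_A

Derivation:
Op 1: register job_D */18 -> active={job_D:*/18}
Op 2: register job_A */19 -> active={job_A:*/19, job_D:*/18}
Op 3: register job_C */12 -> active={job_A:*/19, job_C:*/12, job_D:*/18}
Op 4: register job_B */17 -> active={job_A:*/19, job_B:*/17, job_C:*/12, job_D:*/18}
Op 5: register job_D */16 -> active={job_A:*/19, job_B:*/17, job_C:*/12, job_D:*/16}
Op 6: unregister job_B -> active={job_A:*/19, job_C:*/12, job_D:*/16}
  job_A: interval 19, next fire after T=282 is 285
  job_C: interval 12, next fire after T=282 is 288
  job_D: interval 16, next fire after T=282 is 288
Earliest = 285, winner (lex tiebreak) = job_A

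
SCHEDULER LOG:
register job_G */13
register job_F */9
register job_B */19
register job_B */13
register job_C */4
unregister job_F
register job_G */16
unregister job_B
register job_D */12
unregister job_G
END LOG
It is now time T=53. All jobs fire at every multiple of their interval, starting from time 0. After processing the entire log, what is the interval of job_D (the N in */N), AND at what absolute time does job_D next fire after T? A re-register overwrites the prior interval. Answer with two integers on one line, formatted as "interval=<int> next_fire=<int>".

Answer: interval=12 next_fire=60

Derivation:
Op 1: register job_G */13 -> active={job_G:*/13}
Op 2: register job_F */9 -> active={job_F:*/9, job_G:*/13}
Op 3: register job_B */19 -> active={job_B:*/19, job_F:*/9, job_G:*/13}
Op 4: register job_B */13 -> active={job_B:*/13, job_F:*/9, job_G:*/13}
Op 5: register job_C */4 -> active={job_B:*/13, job_C:*/4, job_F:*/9, job_G:*/13}
Op 6: unregister job_F -> active={job_B:*/13, job_C:*/4, job_G:*/13}
Op 7: register job_G */16 -> active={job_B:*/13, job_C:*/4, job_G:*/16}
Op 8: unregister job_B -> active={job_C:*/4, job_G:*/16}
Op 9: register job_D */12 -> active={job_C:*/4, job_D:*/12, job_G:*/16}
Op 10: unregister job_G -> active={job_C:*/4, job_D:*/12}
Final interval of job_D = 12
Next fire of job_D after T=53: (53//12+1)*12 = 60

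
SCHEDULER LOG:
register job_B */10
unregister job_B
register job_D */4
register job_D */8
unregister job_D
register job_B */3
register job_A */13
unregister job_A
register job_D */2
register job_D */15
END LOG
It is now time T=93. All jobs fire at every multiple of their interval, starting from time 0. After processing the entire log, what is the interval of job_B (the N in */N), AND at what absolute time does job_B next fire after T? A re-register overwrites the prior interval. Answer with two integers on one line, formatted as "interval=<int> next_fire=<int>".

Answer: interval=3 next_fire=96

Derivation:
Op 1: register job_B */10 -> active={job_B:*/10}
Op 2: unregister job_B -> active={}
Op 3: register job_D */4 -> active={job_D:*/4}
Op 4: register job_D */8 -> active={job_D:*/8}
Op 5: unregister job_D -> active={}
Op 6: register job_B */3 -> active={job_B:*/3}
Op 7: register job_A */13 -> active={job_A:*/13, job_B:*/3}
Op 8: unregister job_A -> active={job_B:*/3}
Op 9: register job_D */2 -> active={job_B:*/3, job_D:*/2}
Op 10: register job_D */15 -> active={job_B:*/3, job_D:*/15}
Final interval of job_B = 3
Next fire of job_B after T=93: (93//3+1)*3 = 96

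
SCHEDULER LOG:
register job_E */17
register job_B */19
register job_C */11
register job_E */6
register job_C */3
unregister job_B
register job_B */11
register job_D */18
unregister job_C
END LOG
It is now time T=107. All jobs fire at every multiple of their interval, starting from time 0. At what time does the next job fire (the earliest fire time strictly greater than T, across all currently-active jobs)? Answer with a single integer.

Answer: 108

Derivation:
Op 1: register job_E */17 -> active={job_E:*/17}
Op 2: register job_B */19 -> active={job_B:*/19, job_E:*/17}
Op 3: register job_C */11 -> active={job_B:*/19, job_C:*/11, job_E:*/17}
Op 4: register job_E */6 -> active={job_B:*/19, job_C:*/11, job_E:*/6}
Op 5: register job_C */3 -> active={job_B:*/19, job_C:*/3, job_E:*/6}
Op 6: unregister job_B -> active={job_C:*/3, job_E:*/6}
Op 7: register job_B */11 -> active={job_B:*/11, job_C:*/3, job_E:*/6}
Op 8: register job_D */18 -> active={job_B:*/11, job_C:*/3, job_D:*/18, job_E:*/6}
Op 9: unregister job_C -> active={job_B:*/11, job_D:*/18, job_E:*/6}
  job_B: interval 11, next fire after T=107 is 110
  job_D: interval 18, next fire after T=107 is 108
  job_E: interval 6, next fire after T=107 is 108
Earliest fire time = 108 (job job_D)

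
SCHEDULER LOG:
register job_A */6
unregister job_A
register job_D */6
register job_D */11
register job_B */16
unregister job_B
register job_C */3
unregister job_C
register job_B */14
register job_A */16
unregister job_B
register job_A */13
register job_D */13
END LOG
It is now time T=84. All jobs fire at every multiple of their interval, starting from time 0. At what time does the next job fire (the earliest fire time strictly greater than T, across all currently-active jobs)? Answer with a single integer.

Answer: 91

Derivation:
Op 1: register job_A */6 -> active={job_A:*/6}
Op 2: unregister job_A -> active={}
Op 3: register job_D */6 -> active={job_D:*/6}
Op 4: register job_D */11 -> active={job_D:*/11}
Op 5: register job_B */16 -> active={job_B:*/16, job_D:*/11}
Op 6: unregister job_B -> active={job_D:*/11}
Op 7: register job_C */3 -> active={job_C:*/3, job_D:*/11}
Op 8: unregister job_C -> active={job_D:*/11}
Op 9: register job_B */14 -> active={job_B:*/14, job_D:*/11}
Op 10: register job_A */16 -> active={job_A:*/16, job_B:*/14, job_D:*/11}
Op 11: unregister job_B -> active={job_A:*/16, job_D:*/11}
Op 12: register job_A */13 -> active={job_A:*/13, job_D:*/11}
Op 13: register job_D */13 -> active={job_A:*/13, job_D:*/13}
  job_A: interval 13, next fire after T=84 is 91
  job_D: interval 13, next fire after T=84 is 91
Earliest fire time = 91 (job job_A)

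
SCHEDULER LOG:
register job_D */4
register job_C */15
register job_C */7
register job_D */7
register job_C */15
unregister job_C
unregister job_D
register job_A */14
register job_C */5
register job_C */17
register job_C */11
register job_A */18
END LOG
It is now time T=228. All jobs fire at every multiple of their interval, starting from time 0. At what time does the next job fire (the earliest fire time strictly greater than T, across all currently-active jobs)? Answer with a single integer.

Op 1: register job_D */4 -> active={job_D:*/4}
Op 2: register job_C */15 -> active={job_C:*/15, job_D:*/4}
Op 3: register job_C */7 -> active={job_C:*/7, job_D:*/4}
Op 4: register job_D */7 -> active={job_C:*/7, job_D:*/7}
Op 5: register job_C */15 -> active={job_C:*/15, job_D:*/7}
Op 6: unregister job_C -> active={job_D:*/7}
Op 7: unregister job_D -> active={}
Op 8: register job_A */14 -> active={job_A:*/14}
Op 9: register job_C */5 -> active={job_A:*/14, job_C:*/5}
Op 10: register job_C */17 -> active={job_A:*/14, job_C:*/17}
Op 11: register job_C */11 -> active={job_A:*/14, job_C:*/11}
Op 12: register job_A */18 -> active={job_A:*/18, job_C:*/11}
  job_A: interval 18, next fire after T=228 is 234
  job_C: interval 11, next fire after T=228 is 231
Earliest fire time = 231 (job job_C)

Answer: 231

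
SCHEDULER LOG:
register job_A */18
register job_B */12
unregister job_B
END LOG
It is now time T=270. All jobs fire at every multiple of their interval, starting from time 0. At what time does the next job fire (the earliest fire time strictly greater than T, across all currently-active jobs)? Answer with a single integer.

Op 1: register job_A */18 -> active={job_A:*/18}
Op 2: register job_B */12 -> active={job_A:*/18, job_B:*/12}
Op 3: unregister job_B -> active={job_A:*/18}
  job_A: interval 18, next fire after T=270 is 288
Earliest fire time = 288 (job job_A)

Answer: 288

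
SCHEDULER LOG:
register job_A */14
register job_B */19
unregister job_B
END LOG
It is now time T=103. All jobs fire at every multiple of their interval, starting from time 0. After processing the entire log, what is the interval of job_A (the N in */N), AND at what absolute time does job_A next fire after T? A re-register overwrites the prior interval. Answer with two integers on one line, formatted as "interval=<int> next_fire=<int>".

Op 1: register job_A */14 -> active={job_A:*/14}
Op 2: register job_B */19 -> active={job_A:*/14, job_B:*/19}
Op 3: unregister job_B -> active={job_A:*/14}
Final interval of job_A = 14
Next fire of job_A after T=103: (103//14+1)*14 = 112

Answer: interval=14 next_fire=112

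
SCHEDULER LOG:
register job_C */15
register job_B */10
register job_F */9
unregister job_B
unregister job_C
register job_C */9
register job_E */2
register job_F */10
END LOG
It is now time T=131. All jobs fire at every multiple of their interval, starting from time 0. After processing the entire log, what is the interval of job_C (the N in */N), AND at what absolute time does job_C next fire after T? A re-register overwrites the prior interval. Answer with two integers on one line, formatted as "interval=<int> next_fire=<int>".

Op 1: register job_C */15 -> active={job_C:*/15}
Op 2: register job_B */10 -> active={job_B:*/10, job_C:*/15}
Op 3: register job_F */9 -> active={job_B:*/10, job_C:*/15, job_F:*/9}
Op 4: unregister job_B -> active={job_C:*/15, job_F:*/9}
Op 5: unregister job_C -> active={job_F:*/9}
Op 6: register job_C */9 -> active={job_C:*/9, job_F:*/9}
Op 7: register job_E */2 -> active={job_C:*/9, job_E:*/2, job_F:*/9}
Op 8: register job_F */10 -> active={job_C:*/9, job_E:*/2, job_F:*/10}
Final interval of job_C = 9
Next fire of job_C after T=131: (131//9+1)*9 = 135

Answer: interval=9 next_fire=135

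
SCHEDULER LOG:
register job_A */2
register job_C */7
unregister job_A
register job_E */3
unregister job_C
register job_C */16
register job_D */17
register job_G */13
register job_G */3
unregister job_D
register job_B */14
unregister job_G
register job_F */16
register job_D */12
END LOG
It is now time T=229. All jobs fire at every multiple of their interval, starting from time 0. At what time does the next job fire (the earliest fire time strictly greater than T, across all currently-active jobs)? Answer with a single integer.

Op 1: register job_A */2 -> active={job_A:*/2}
Op 2: register job_C */7 -> active={job_A:*/2, job_C:*/7}
Op 3: unregister job_A -> active={job_C:*/7}
Op 4: register job_E */3 -> active={job_C:*/7, job_E:*/3}
Op 5: unregister job_C -> active={job_E:*/3}
Op 6: register job_C */16 -> active={job_C:*/16, job_E:*/3}
Op 7: register job_D */17 -> active={job_C:*/16, job_D:*/17, job_E:*/3}
Op 8: register job_G */13 -> active={job_C:*/16, job_D:*/17, job_E:*/3, job_G:*/13}
Op 9: register job_G */3 -> active={job_C:*/16, job_D:*/17, job_E:*/3, job_G:*/3}
Op 10: unregister job_D -> active={job_C:*/16, job_E:*/3, job_G:*/3}
Op 11: register job_B */14 -> active={job_B:*/14, job_C:*/16, job_E:*/3, job_G:*/3}
Op 12: unregister job_G -> active={job_B:*/14, job_C:*/16, job_E:*/3}
Op 13: register job_F */16 -> active={job_B:*/14, job_C:*/16, job_E:*/3, job_F:*/16}
Op 14: register job_D */12 -> active={job_B:*/14, job_C:*/16, job_D:*/12, job_E:*/3, job_F:*/16}
  job_B: interval 14, next fire after T=229 is 238
  job_C: interval 16, next fire after T=229 is 240
  job_D: interval 12, next fire after T=229 is 240
  job_E: interval 3, next fire after T=229 is 231
  job_F: interval 16, next fire after T=229 is 240
Earliest fire time = 231 (job job_E)

Answer: 231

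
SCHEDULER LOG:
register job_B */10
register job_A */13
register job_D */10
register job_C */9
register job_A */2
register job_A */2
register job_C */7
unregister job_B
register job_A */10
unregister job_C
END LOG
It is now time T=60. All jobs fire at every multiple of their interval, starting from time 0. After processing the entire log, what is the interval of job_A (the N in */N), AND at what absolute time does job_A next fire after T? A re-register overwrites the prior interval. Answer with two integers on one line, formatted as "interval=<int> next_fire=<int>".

Answer: interval=10 next_fire=70

Derivation:
Op 1: register job_B */10 -> active={job_B:*/10}
Op 2: register job_A */13 -> active={job_A:*/13, job_B:*/10}
Op 3: register job_D */10 -> active={job_A:*/13, job_B:*/10, job_D:*/10}
Op 4: register job_C */9 -> active={job_A:*/13, job_B:*/10, job_C:*/9, job_D:*/10}
Op 5: register job_A */2 -> active={job_A:*/2, job_B:*/10, job_C:*/9, job_D:*/10}
Op 6: register job_A */2 -> active={job_A:*/2, job_B:*/10, job_C:*/9, job_D:*/10}
Op 7: register job_C */7 -> active={job_A:*/2, job_B:*/10, job_C:*/7, job_D:*/10}
Op 8: unregister job_B -> active={job_A:*/2, job_C:*/7, job_D:*/10}
Op 9: register job_A */10 -> active={job_A:*/10, job_C:*/7, job_D:*/10}
Op 10: unregister job_C -> active={job_A:*/10, job_D:*/10}
Final interval of job_A = 10
Next fire of job_A after T=60: (60//10+1)*10 = 70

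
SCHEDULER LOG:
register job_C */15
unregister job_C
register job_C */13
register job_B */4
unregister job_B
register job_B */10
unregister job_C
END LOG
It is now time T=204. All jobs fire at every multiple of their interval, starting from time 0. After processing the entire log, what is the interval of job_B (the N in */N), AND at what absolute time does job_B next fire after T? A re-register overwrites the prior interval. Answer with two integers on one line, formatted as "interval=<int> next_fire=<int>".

Answer: interval=10 next_fire=210

Derivation:
Op 1: register job_C */15 -> active={job_C:*/15}
Op 2: unregister job_C -> active={}
Op 3: register job_C */13 -> active={job_C:*/13}
Op 4: register job_B */4 -> active={job_B:*/4, job_C:*/13}
Op 5: unregister job_B -> active={job_C:*/13}
Op 6: register job_B */10 -> active={job_B:*/10, job_C:*/13}
Op 7: unregister job_C -> active={job_B:*/10}
Final interval of job_B = 10
Next fire of job_B after T=204: (204//10+1)*10 = 210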